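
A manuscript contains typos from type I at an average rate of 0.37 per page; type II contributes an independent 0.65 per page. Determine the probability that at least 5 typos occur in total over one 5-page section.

0.5769

Independent Poisson processes superpose: combined rate λ = 0.37 + 0.65 = 1.02 per page.
Over the interval, μ = 1.02 × 5 = 5.1 (a 5-page section = 5 pages).
P(N ≥ 5) = 1 − P(N ≤ 4) ≈ 0.5769.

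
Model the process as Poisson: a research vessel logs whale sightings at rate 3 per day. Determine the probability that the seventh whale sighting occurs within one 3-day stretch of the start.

0.7932

Over the interval, μ = 3 × 3 = 9 (a 3-day stretch = 3 days).
The seventh arrival falls in the interval iff at least 7 events occur there: P(S_7 ≤ t) = P(N ≥ 7) = 1 − P(N ≤ 6) ≈ 0.7932.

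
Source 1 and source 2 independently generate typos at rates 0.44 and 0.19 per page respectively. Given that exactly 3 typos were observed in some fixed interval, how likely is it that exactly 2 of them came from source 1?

0.4413

Given the total, each event is independently from source 1 with probability p = λ_1/(λ_1+λ_2) = 0.44/0.63 ≈ 0.6984.
So K ~ Binomial(3, 0.44/0.63): P(K = 2) = C(3,2) · (0.44/0.63)^2 · (0.19/0.63)^1 ≈ 0.4413.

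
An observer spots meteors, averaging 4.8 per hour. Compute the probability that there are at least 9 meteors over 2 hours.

0.6204

Over the interval, μ = 4.8 × 2 = 9.6 (2 hours).
P(N ≥ 9) = 1 − P(N ≤ 8) = 1 − Σ_{j=0}^{8} e^(−μ) μ^j/j! ≈ 0.6204.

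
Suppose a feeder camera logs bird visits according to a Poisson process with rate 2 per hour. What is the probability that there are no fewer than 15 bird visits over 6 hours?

0.2280

Over the interval, μ = 2 × 6 = 12 (6 hours).
P(N ≥ 15) = 1 − P(N ≤ 14) = 1 − Σ_{j=0}^{14} e^(−μ) μ^j/j! ≈ 0.2280.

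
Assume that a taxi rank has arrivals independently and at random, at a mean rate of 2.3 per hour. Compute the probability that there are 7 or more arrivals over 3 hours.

0.5353

Over the interval, μ = 2.3 × 3 = 6.9 (3 hours).
P(N ≥ 7) = 1 − P(N ≤ 6) = 1 − Σ_{j=0}^{6} e^(−μ) μ^j/j! ≈ 0.5353.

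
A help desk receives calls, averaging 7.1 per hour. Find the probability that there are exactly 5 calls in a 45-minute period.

Over the interval, μ = 7.1 × 0.75 = 5.325 (a 45-minute period = 0.75 hours).
P(N = 5) = e^(−μ) μ^5/5! = e^(−5.325) · 5.325^5/120 ≈ 0.1737.

0.1737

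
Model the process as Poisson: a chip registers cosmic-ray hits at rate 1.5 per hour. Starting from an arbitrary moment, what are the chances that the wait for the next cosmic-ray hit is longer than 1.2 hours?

The wait for the next event is exponential with rate λ = 1.5 per hour.
P(T > 1.2) = e^(−λt) = e^(−1.5 × 1.2) = e^(−1.8) ≈ 0.1653.

0.1653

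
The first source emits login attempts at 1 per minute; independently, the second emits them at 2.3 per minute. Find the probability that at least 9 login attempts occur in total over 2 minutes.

0.2204

Independent Poisson processes superpose: combined rate λ = 1 + 2.3 = 3.3 per minute.
Over the interval, μ = 3.3 × 2 = 6.6 (2 minutes).
P(N ≥ 9) = 1 − P(N ≤ 8) ≈ 0.2204.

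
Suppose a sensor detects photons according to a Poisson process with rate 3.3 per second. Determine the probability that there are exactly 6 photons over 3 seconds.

Over the interval, μ = 3.3 × 3 = 9.9 (3 seconds).
P(N = 6) = e^(−μ) μ^6/6! = e^(−9.9) · 9.9^6/720 ≈ 0.0656.

0.0656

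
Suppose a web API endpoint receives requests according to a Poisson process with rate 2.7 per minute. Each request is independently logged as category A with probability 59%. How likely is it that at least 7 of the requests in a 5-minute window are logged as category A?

Thinning: the requests that are logged as category A themselves form a Poisson process with rate 0.59 × 2.7 = 1.593 per minute.
Over the interval, μ = 1.593 × 5 = 7.965 (a 5-minute window = 5 minutes).
P(N ≥ 7) = 1 − P(N ≤ 6) ≈ 0.6823.

0.6823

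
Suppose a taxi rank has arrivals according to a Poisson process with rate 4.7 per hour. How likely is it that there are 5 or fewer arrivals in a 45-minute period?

Over the interval, μ = 4.7 × 0.75 = 3.525 (a 45-minute period = 0.75 hours).
P(N ≤ 5) = Σ_{j=0}^{5} e^(−μ) μ^j/j! ≈ 0.8543.

0.8543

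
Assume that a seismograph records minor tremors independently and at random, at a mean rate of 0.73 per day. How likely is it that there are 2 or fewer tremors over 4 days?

Over the interval, μ = 0.73 × 4 = 2.92 (4 days).
P(N ≤ 2) = Σ_{j=0}^{2} e^(−μ) μ^j/j! ≈ 0.4414.

0.4414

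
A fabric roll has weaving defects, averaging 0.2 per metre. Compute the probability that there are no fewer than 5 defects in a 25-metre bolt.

0.5595

Over the interval, μ = 0.2 × 25 = 5 (a 25-metre bolt = 25 metres).
P(N ≥ 5) = 1 − P(N ≤ 4) = 1 − Σ_{j=0}^{4} e^(−μ) μ^j/j! ≈ 0.5595.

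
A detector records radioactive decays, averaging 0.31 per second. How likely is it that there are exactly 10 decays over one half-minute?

Over the interval, μ = 0.31 × 30 = 9.3 (a half-minute = 30 seconds).
P(N = 10) = e^(−μ) μ^10/10! = e^(−9.3) · 9.3^10/3628800 ≈ 0.1219.

0.1219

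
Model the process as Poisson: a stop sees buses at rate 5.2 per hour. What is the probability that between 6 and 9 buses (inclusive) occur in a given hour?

With mean μ = 5.2 per hour,
P(6 ≤ N ≤ 9) = Σ_{j=6}^{9} e^(−5.2) · 5.2^j/j! ≈ 0.3794.

0.3794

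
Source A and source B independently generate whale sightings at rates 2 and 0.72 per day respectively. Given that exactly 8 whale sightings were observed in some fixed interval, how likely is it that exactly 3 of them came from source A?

0.0289

Given the total, each event is independently from source A with probability p = λ_A/(λ_A+λ_B) = 2/2.72 ≈ 0.7353.
So K ~ Binomial(8, 2/2.72): P(K = 3) = C(8,3) · (2/2.72)^3 · (0.72/2.72)^5 ≈ 0.0289.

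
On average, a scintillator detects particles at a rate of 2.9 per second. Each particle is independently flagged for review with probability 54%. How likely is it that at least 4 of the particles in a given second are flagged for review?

0.0742

Thinning: the particles that are flagged for review themselves form a Poisson process with rate 0.54 × 2.9 = 1.566 per second.
So μ = 1.566.
P(N ≥ 4) = 1 − P(N ≤ 3) ≈ 0.0742.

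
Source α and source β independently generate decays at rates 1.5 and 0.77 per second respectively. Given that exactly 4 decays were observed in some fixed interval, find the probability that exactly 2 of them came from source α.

Given the total, each event is independently from source α with probability p = λ_α/(λ_α+λ_β) = 1.5/2.27 ≈ 0.6608.
So K ~ Binomial(4, 1.5/2.27): P(K = 2) = C(4,2) · (1.5/2.27)^2 · (0.77/2.27)^2 ≈ 0.3014.

0.3014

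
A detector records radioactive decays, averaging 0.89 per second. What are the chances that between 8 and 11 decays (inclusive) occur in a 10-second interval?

0.4769

Over the interval, μ = 0.89 × 10 = 8.9 (a 10-second interval = 10 seconds).
P(8 ≤ N ≤ 11) = Σ_{j=8}^{11} e^(−8.9) · 8.9^j/j! ≈ 0.4769.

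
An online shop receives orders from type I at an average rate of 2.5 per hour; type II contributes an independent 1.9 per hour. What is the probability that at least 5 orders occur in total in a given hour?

0.4488

Independent Poisson processes superpose: combined rate λ = 2.5 + 1.9 = 4.4 per hour.
So μ = 4.4.
P(N ≥ 5) = 1 − P(N ≤ 4) ≈ 0.4488.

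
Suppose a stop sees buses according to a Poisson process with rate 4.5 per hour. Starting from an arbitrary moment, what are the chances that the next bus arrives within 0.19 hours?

Inter-arrival times are exponential with rate λ = 4.5 per hour.
P(T ≤ 0.19) = 1 − e^(−λt) = 1 − e^(−4.5 × 0.19) = 1 − e^(−0.855) ≈ 0.5747.

0.5747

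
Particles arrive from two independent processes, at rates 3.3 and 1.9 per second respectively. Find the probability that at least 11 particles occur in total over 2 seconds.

Independent Poisson processes superpose: combined rate λ = 3.3 + 1.9 = 5.2 per second.
Over the interval, μ = 5.2 × 2 = 10.4 (2 seconds).
P(N ≥ 11) = 1 − P(N ≤ 10) ≈ 0.4669.

0.4669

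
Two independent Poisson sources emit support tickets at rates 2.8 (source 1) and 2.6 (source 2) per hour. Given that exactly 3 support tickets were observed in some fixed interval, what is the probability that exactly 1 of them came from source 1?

0.3606

Given the total, each event is independently from source 1 with probability p = λ_1/(λ_1+λ_2) = 2.8/5.4 ≈ 0.5185.
So K ~ Binomial(3, 2.8/5.4): P(K = 1) = C(3,1) · (2.8/5.4)^1 · (2.6/5.4)^2 ≈ 0.3606.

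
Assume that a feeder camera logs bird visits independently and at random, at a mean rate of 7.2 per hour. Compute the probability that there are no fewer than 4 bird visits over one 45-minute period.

0.7867

Over the interval, μ = 7.2 × 0.75 = 5.4 (a 45-minute period = 0.75 hours).
P(N ≥ 4) = 1 − P(N ≤ 3) = 1 − Σ_{j=0}^{3} e^(−μ) μ^j/j! ≈ 0.7867.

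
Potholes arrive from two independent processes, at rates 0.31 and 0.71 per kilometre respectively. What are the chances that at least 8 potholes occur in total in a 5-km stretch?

Independent Poisson processes superpose: combined rate λ = 0.31 + 0.71 = 1.02 per kilometre.
Over the interval, μ = 1.02 × 5 = 5.1 (a 5-km stretch = 5 kilometres).
P(N ≥ 8) = 1 − P(N ≤ 7) ≈ 0.1440.

0.1440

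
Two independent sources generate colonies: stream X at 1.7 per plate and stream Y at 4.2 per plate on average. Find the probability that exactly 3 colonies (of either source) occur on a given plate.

0.0938

Independent Poisson processes superpose: combined rate λ = 1.7 + 4.2 = 5.9 per plate.
So μ = 5.9.
P(N = 3) = e^(−5.9) · 5.9^3/3! ≈ 0.0938.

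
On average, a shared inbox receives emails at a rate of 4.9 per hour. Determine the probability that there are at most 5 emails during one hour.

With mean μ = 4.9 per hour,
P(N ≤ 5) = Σ_{j=0}^{5} e^(−μ) μ^j/j! ≈ 0.6335.

0.6335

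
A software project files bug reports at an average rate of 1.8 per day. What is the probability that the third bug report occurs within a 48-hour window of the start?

0.6973

Over the interval, μ = 1.8 × 2 = 3.6 (a 48-hour window = 2 days).
The third arrival falls in the interval iff at least 3 events occur there: P(S_3 ≤ t) = P(N ≥ 3) = 1 − P(N ≤ 2) ≈ 0.6973.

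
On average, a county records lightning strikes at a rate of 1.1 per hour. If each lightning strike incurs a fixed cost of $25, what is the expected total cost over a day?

$660

E[N] = 1.1 × 24 = 26.4 (a day = 24 hours); E[cost] = 26.4 × $25 = $660.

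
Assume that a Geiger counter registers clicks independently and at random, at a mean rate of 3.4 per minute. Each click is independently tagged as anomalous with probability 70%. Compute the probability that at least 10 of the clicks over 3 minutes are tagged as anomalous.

0.1840

Thinning: the clicks that are tagged as anomalous themselves form a Poisson process with rate 0.7 × 3.4 = 2.38 per minute.
Over the interval, μ = 2.38 × 3 = 7.14 (3 minutes).
P(N ≥ 10) = 1 − P(N ≤ 9) ≈ 0.1840.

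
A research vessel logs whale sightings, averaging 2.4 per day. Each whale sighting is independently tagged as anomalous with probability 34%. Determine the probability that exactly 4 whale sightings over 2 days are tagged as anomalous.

0.0578

Thinning: the whale sightings that are tagged as anomalous themselves form a Poisson process with rate 0.34 × 2.4 = 0.816 per day.
Over the interval, μ = 0.816 × 2 = 1.632 (2 days).
P(N = 4) = e^(−1.632) · 1.632^4/4! ≈ 0.0578.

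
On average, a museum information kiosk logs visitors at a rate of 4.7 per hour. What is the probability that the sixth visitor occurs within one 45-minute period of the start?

0.1457

Over the interval, μ = 4.7 × 0.75 = 3.525 (a 45-minute period = 0.75 hours).
The sixth arrival falls in the interval iff at least 6 events occur there: P(S_6 ≤ t) = P(N ≥ 6) = 1 − P(N ≤ 5) ≈ 0.1457.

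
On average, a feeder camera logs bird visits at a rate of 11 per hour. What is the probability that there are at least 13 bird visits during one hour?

With mean μ = 11 per hour,
P(N ≥ 13) = 1 − P(N ≤ 12) = 1 − Σ_{j=0}^{12} e^(−μ) μ^j/j! ≈ 0.3113.

0.3113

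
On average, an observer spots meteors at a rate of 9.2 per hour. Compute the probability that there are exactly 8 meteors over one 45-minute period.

0.1284

Over the interval, μ = 9.2 × 0.75 = 6.9 (a 45-minute period = 0.75 hours).
P(N = 8) = e^(−μ) μ^8/8! = e^(−6.9) · 6.9^8/40320 ≈ 0.1284.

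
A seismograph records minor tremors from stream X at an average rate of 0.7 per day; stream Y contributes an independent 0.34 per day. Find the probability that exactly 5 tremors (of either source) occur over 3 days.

Independent Poisson processes superpose: combined rate λ = 0.7 + 0.34 = 1.04 per day.
Over the interval, μ = 1.04 × 3 = 3.12 (3 days).
P(N = 5) = e^(−3.12) · 3.12^5/5! ≈ 0.1088.

0.1088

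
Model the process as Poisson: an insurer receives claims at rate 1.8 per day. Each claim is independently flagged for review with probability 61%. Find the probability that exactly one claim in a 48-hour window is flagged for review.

0.2443

Thinning: the claims that are flagged for review themselves form a Poisson process with rate 0.61 × 1.8 = 1.098 per day.
Over the interval, μ = 1.098 × 2 = 2.196 (a 48-hour window = 2 days).
P(N = 1) = e^(−2.196) · 2.196^1/1! ≈ 0.2443.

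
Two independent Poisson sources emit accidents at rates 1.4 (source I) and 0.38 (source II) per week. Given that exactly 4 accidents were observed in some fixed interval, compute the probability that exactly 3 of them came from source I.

Given the total, each event is independently from source I with probability p = λ_I/(λ_I+λ_II) = 1.4/1.78 ≈ 0.7865.
So K ~ Binomial(4, 1.4/1.78): P(K = 3) = C(4,3) · (1.4/1.78)^3 · (0.38/1.78)^1 ≈ 0.4155.

0.4155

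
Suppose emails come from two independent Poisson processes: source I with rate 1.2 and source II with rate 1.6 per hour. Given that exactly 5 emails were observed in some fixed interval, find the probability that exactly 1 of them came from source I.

0.2285

Given the total, each event is independently from source I with probability p = λ_I/(λ_I+λ_II) = 1.2/2.8 ≈ 0.4286.
So K ~ Binomial(5, 1.2/2.8): P(K = 1) = C(5,1) · (1.2/2.8)^1 · (1.6/2.8)^4 ≈ 0.2285.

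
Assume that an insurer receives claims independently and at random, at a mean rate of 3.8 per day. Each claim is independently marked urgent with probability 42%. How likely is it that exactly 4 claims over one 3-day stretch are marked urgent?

Thinning: the claims that are marked urgent themselves form a Poisson process with rate 0.42 × 3.8 = 1.596 per day.
Over the interval, μ = 1.596 × 3 = 4.788 (a 3-day stretch = 3 days).
P(N = 4) = e^(−4.788) · 4.788^4/4! ≈ 0.1824.

0.1824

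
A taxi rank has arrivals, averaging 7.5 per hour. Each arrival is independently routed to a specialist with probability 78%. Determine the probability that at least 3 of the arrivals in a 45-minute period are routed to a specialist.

0.8134

Thinning: the arrivals that are routed to a specialist themselves form a Poisson process with rate 0.78 × 7.5 = 5.85 per hour.
Over the interval, μ = 5.85 × 0.75 = 4.3875 (a 45-minute period = 0.75 hours).
P(N ≥ 3) = 1 − P(N ≤ 2) ≈ 0.8134.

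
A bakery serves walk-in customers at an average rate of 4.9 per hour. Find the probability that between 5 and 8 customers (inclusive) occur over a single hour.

With mean μ = 4.9 per hour,
P(5 ≤ N ≤ 8) = Σ_{j=5}^{8} e^(−4.9) · 4.9^j/j! ≈ 0.4800.

0.4800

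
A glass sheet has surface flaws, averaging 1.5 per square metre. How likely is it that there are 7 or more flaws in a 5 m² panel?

Over the interval, μ = 1.5 × 5 = 7.5 (a 5 m² panel = 5 square metres).
P(N ≥ 7) = 1 − P(N ≤ 6) = 1 − Σ_{j=0}^{6} e^(−μ) μ^j/j! ≈ 0.6218.

0.6218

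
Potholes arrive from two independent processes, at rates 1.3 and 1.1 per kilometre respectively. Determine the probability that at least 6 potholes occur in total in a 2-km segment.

Independent Poisson processes superpose: combined rate λ = 1.3 + 1.1 = 2.4 per kilometre.
Over the interval, μ = 2.4 × 2 = 4.8 (a 2-km segment = 2 kilometres).
P(N ≥ 6) = 1 − P(N ≤ 5) ≈ 0.3490.

0.3490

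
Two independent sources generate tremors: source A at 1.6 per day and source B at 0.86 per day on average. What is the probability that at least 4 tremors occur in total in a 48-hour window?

0.7236

Independent Poisson processes superpose: combined rate λ = 1.6 + 0.86 = 2.46 per day.
Over the interval, μ = 2.46 × 2 = 4.92 (a 48-hour window = 2 days).
P(N ≥ 4) = 1 − P(N ≤ 3) ≈ 0.7236.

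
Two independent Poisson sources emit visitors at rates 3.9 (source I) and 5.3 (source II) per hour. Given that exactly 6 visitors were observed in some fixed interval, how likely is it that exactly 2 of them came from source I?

Given the total, each event is independently from source I with probability p = λ_I/(λ_I+λ_II) = 3.9/9.2 ≈ 0.4239.
So K ~ Binomial(6, 3.9/9.2): P(K = 2) = C(6,2) · (3.9/9.2)^2 · (5.3/9.2)^4 ≈ 0.2969.

0.2969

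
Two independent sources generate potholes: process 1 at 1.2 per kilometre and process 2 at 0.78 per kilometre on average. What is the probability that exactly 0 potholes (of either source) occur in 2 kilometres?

Independent Poisson processes superpose: combined rate λ = 1.2 + 0.78 = 1.98 per kilometre.
Over the interval, μ = 1.98 × 2 = 3.96 (2 kilometres).
P(N = 0) = e^(−3.96) · 3.96^0/0! ≈ 0.0191.

0.0191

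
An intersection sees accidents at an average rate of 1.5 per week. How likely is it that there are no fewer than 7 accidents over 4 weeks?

0.3937

Over the interval, μ = 1.5 × 4 = 6 (4 weeks).
P(N ≥ 7) = 1 − P(N ≤ 6) = 1 − Σ_{j=0}^{6} e^(−μ) μ^j/j! ≈ 0.3937.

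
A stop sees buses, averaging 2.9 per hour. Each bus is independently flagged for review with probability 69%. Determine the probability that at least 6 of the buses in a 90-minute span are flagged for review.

Thinning: the buses that are flagged for review themselves form a Poisson process with rate 0.69 × 2.9 = 2.001 per hour.
Over the interval, μ = 2.001 × 1.5 = 3.0015 (a 90-minute span = 1.5 hours).
P(N ≥ 6) = 1 − P(N ≤ 5) ≈ 0.0841.

0.0841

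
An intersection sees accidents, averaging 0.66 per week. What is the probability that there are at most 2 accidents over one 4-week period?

0.5084

Over the interval, μ = 0.66 × 4 = 2.64 (a 4-week period = 4 weeks).
P(N ≤ 2) = Σ_{j=0}^{2} e^(−μ) μ^j/j! ≈ 0.5084.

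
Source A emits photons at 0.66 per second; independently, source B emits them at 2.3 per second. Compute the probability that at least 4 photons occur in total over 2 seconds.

Independent Poisson processes superpose: combined rate λ = 0.66 + 2.3 = 2.96 per second.
Over the interval, μ = 2.96 × 2 = 5.92 (2 seconds).
P(N ≥ 4) = 1 − P(N ≤ 3) ≈ 0.8415.

0.8415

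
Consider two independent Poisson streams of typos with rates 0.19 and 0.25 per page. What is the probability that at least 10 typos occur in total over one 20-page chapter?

0.3863

Independent Poisson processes superpose: combined rate λ = 0.19 + 0.25 = 0.44 per page.
Over the interval, μ = 0.44 × 20 = 8.8 (a 20-page chapter = 20 pages).
P(N ≥ 10) = 1 − P(N ≤ 9) ≈ 0.3863.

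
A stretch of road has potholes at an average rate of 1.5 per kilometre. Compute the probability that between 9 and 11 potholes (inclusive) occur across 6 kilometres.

Over the interval, μ = 1.5 × 6 = 9 (6 kilometres).
P(9 ≤ N ≤ 11) = Σ_{j=9}^{11} e^(−9) · 9^j/j! ≈ 0.3474.

0.3474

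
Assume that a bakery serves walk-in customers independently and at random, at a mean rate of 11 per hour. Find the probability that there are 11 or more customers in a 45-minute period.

Over the interval, μ = 11 × 0.75 = 8.25 (a 45-minute period = 0.75 hours).
P(N ≥ 11) = 1 − P(N ≤ 10) = 1 − Σ_{j=0}^{10} e^(−μ) μ^j/j! ≈ 0.2097.

0.2097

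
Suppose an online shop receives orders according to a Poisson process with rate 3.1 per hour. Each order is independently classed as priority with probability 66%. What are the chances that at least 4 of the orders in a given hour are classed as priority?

Thinning: the orders that are classed as priority themselves form a Poisson process with rate 0.66 × 3.1 = 2.046 per hour.
So μ = 2.046.
P(N ≥ 4) = 1 − P(N ≤ 3) ≈ 0.1513.

0.1513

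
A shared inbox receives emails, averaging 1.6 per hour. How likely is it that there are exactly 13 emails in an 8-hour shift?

0.1098

Over the interval, μ = 1.6 × 8 = 12.8 (an 8-hour shift = 8 hours).
P(N = 13) = e^(−μ) μ^13/13! = e^(−12.8) · 12.8^13/6227020800 ≈ 0.1098.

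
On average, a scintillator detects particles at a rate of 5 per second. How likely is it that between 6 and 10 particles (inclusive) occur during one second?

With mean μ = 5 per second,
P(6 ≤ N ≤ 10) = Σ_{j=6}^{10} e^(−5) · 5^j/j! ≈ 0.3703.

0.3703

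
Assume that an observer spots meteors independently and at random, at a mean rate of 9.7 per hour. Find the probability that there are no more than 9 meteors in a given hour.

0.4960

With mean μ = 9.7 per hour,
P(N ≤ 9) = Σ_{j=0}^{9} e^(−μ) μ^j/j! ≈ 0.4960.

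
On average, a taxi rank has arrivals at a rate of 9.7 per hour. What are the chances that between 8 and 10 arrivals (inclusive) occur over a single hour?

0.3720

With mean μ = 9.7 per hour,
P(8 ≤ N ≤ 10) = Σ_{j=8}^{10} e^(−9.7) · 9.7^j/j! ≈ 0.3720.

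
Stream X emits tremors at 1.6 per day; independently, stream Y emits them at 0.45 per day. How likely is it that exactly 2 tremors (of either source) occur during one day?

Independent Poisson processes superpose: combined rate λ = 1.6 + 0.45 = 2.05 per day.
So μ = 2.05.
P(N = 2) = e^(−2.05) · 2.05^2/2! ≈ 0.2705.

0.2705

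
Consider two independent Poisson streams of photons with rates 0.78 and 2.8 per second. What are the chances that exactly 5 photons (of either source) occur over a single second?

0.1366

Independent Poisson processes superpose: combined rate λ = 0.78 + 2.8 = 3.58 per second.
So μ = 3.58.
P(N = 5) = e^(−3.58) · 3.58^5/5! ≈ 0.1366.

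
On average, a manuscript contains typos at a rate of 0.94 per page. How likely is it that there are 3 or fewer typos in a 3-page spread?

Over the interval, μ = 0.94 × 3 = 2.82 (a 3-page spread = 3 pages).
P(N ≤ 3) = Σ_{j=0}^{3} e^(−μ) μ^j/j! ≈ 0.6875.

0.6875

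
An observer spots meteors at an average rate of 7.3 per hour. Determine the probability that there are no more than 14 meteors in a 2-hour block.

0.5071

Over the interval, μ = 7.3 × 2 = 14.6 (a 2-hour block = 2 hours).
P(N ≤ 14) = Σ_{j=0}^{14} e^(−μ) μ^j/j! ≈ 0.5071.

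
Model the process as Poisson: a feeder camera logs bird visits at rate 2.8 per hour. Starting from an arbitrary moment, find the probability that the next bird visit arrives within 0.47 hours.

0.7318

Inter-arrival times are exponential with rate λ = 2.8 per hour.
P(T ≤ 0.47) = 1 − e^(−λt) = 1 − e^(−2.8 × 0.47) = 1 − e^(−1.316) ≈ 0.7318.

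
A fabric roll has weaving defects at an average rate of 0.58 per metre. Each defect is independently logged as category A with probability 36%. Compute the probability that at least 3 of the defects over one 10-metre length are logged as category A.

0.3471

Thinning: the defects that are logged as category A themselves form a Poisson process with rate 0.36 × 0.58 = 0.2088 per metre.
Over the interval, μ = 0.2088 × 10 = 2.088 (a 10-metre length = 10 metres).
P(N ≥ 3) = 1 − P(N ≤ 2) ≈ 0.3471.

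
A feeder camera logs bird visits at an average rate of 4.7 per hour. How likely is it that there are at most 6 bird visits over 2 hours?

Over the interval, μ = 4.7 × 2 = 9.4 (2 hours).
P(N ≤ 6) = Σ_{j=0}^{6} e^(−μ) μ^j/j! ≈ 0.1727.

0.1727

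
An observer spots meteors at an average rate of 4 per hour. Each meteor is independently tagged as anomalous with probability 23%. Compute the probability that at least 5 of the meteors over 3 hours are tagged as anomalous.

0.1461

Thinning: the meteors that are tagged as anomalous themselves form a Poisson process with rate 0.23 × 4 = 0.92 per hour.
Over the interval, μ = 0.92 × 3 = 2.76 (3 hours).
P(N ≥ 5) = 1 − P(N ≤ 4) ≈ 0.1461.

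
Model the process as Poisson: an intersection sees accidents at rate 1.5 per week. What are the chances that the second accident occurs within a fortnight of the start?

0.8009

Over the interval, μ = 1.5 × 2 = 3 (a fortnight = 2 weeks).
The second arrival falls in the interval iff at least 2 events occur there: P(S_2 ≤ t) = P(N ≥ 2) = 1 − P(N ≤ 1) ≈ 0.8009.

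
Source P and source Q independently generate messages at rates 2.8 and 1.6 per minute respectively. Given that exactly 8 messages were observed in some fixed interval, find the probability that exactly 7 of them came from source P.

Given the total, each event is independently from source P with probability p = λ_P/(λ_P+λ_Q) = 2.8/4.4 ≈ 0.6364.
So K ~ Binomial(8, 2.8/4.4): P(K = 7) = C(8,7) · (2.8/4.4)^7 · (1.6/4.4)^1 ≈ 0.1229.

0.1229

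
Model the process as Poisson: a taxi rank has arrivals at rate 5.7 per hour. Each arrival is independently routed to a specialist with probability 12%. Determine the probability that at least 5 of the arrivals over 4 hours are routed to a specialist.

Thinning: the arrivals that are routed to a specialist themselves form a Poisson process with rate 0.12 × 5.7 = 0.684 per hour.
Over the interval, μ = 0.684 × 4 = 2.736 (4 hours).
P(N ≥ 5) = 1 − P(N ≤ 4) ≈ 0.1425.

0.1425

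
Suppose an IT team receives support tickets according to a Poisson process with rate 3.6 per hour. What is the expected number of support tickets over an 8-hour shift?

E[N] = λt = 3.6 × 8 = 28.8 (an 8-hour shift = 8 hours).

28.8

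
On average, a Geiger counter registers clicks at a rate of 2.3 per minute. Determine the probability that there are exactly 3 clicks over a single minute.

With mean μ = 2.3 per minute,
P(N = 3) = e^(−μ) μ^3/3! = e^(−2.3) · 2.3^3/6 ≈ 0.2033.

0.2033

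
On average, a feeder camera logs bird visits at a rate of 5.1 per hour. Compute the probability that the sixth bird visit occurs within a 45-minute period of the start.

0.1882

Over the interval, μ = 5.1 × 0.75 = 3.825 (a 45-minute period = 0.75 hours).
The sixth arrival falls in the interval iff at least 6 events occur there: P(S_6 ≤ t) = P(N ≥ 6) = 1 − P(N ≤ 5) ≈ 0.1882.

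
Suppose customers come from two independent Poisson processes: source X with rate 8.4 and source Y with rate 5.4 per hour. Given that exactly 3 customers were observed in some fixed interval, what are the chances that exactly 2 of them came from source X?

0.4349

Given the total, each event is independently from source X with probability p = λ_X/(λ_X+λ_Y) = 8.4/13.8 ≈ 0.6087.
So K ~ Binomial(3, 8.4/13.8): P(K = 2) = C(3,2) · (8.4/13.8)^2 · (5.4/13.8)^1 ≈ 0.4349.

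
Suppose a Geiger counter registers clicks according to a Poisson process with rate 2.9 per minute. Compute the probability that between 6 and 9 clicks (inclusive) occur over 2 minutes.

0.4508

Over the interval, μ = 2.9 × 2 = 5.8 (2 minutes).
P(6 ≤ N ≤ 9) = Σ_{j=6}^{9} e^(−5.8) · 5.8^j/j! ≈ 0.4508.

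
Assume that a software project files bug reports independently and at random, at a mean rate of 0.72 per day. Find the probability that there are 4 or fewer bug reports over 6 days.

0.5666

Over the interval, μ = 0.72 × 6 = 4.32 (6 days).
P(N ≤ 4) = Σ_{j=0}^{4} e^(−μ) μ^j/j! ≈ 0.5666.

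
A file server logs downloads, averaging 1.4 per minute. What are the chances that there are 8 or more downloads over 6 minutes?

Over the interval, μ = 1.4 × 6 = 8.4 (6 minutes).
P(N ≥ 8) = 1 − P(N ≤ 7) = 1 − Σ_{j=0}^{7} e^(−μ) μ^j/j! ≈ 0.6013.

0.6013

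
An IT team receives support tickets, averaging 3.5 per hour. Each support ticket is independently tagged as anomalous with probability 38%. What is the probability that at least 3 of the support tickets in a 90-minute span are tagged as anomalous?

Thinning: the support tickets that are tagged as anomalous themselves form a Poisson process with rate 0.38 × 3.5 = 1.33 per hour.
Over the interval, μ = 1.33 × 1.5 = 1.995 (a 90-minute span = 1.5 hours).
P(N ≥ 3) = 1 − P(N ≤ 2) ≈ 0.3220.

0.3220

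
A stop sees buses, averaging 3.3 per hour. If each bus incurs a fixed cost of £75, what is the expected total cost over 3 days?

E[N] = 3.3 × 72 = 237.6 (3 days = 72 hours); E[cost] = 237.6 × £75 = £17820.

£17820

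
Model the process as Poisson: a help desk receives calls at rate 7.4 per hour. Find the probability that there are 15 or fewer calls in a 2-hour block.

0.5886

Over the interval, μ = 7.4 × 2 = 14.8 (a 2-hour block = 2 hours).
P(N ≤ 15) = Σ_{j=0}^{15} e^(−μ) μ^j/j! ≈ 0.5886.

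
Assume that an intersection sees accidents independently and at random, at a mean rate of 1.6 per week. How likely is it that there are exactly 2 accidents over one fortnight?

Over the interval, μ = 1.6 × 2 = 3.2 (a fortnight = 2 weeks).
P(N = 2) = e^(−μ) μ^2/2! = e^(−3.2) · 3.2^2/2 ≈ 0.2087.

0.2087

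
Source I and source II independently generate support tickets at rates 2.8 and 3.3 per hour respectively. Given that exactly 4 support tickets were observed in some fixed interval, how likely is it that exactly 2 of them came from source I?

Given the total, each event is independently from source I with probability p = λ_I/(λ_I+λ_II) = 2.8/6.1 ≈ 0.4590.
So K ~ Binomial(4, 2.8/6.1): P(K = 2) = C(4,2) · (2.8/6.1)^2 · (3.3/6.1)^2 ≈ 0.3700.

0.3700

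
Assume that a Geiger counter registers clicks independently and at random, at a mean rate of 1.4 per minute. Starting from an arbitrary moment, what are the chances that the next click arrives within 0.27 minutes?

0.3148

Inter-arrival times are exponential with rate λ = 1.4 per minute.
P(T ≤ 0.27) = 1 − e^(−λt) = 1 − e^(−1.4 × 0.27) = 1 − e^(−0.378) ≈ 0.3148.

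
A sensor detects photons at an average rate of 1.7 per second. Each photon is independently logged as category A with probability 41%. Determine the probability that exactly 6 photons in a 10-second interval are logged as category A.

Thinning: the photons that are logged as category A themselves form a Poisson process with rate 0.41 × 1.7 = 0.697 per second.
Over the interval, μ = 0.697 × 10 = 6.97 (a 10-second interval = 10 seconds).
P(N = 6) = e^(−6.97) · 6.97^6/6! ≈ 0.1496.

0.1496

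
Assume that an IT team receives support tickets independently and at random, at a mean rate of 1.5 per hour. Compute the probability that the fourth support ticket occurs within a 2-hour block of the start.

Over the interval, μ = 1.5 × 2 = 3 (a 2-hour block = 2 hours).
The fourth arrival falls in the interval iff at least 4 events occur there: P(S_4 ≤ t) = P(N ≥ 4) = 1 − P(N ≤ 3) ≈ 0.3528.

0.3528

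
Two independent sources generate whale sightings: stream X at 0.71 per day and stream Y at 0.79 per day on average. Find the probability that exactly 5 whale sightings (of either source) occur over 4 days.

0.1606

Independent Poisson processes superpose: combined rate λ = 0.71 + 0.79 = 1.5 per day.
Over the interval, μ = 1.5 × 4 = 6 (4 days).
P(N = 5) = e^(−6) · 6^5/5! ≈ 0.1606.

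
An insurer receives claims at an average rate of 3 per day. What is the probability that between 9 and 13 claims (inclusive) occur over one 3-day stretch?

Over the interval, μ = 3 × 3 = 9 (a 3-day stretch = 3 days).
P(9 ≤ N ≤ 13) = Σ_{j=9}^{13} e^(−9) · 9^j/j! ≈ 0.4705.

0.4705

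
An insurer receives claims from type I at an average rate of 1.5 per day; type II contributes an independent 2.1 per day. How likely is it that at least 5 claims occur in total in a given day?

Independent Poisson processes superpose: combined rate λ = 1.5 + 2.1 = 3.6 per day.
So μ = 3.6.
P(N ≥ 5) = 1 − P(N ≤ 4) ≈ 0.2936.

0.2936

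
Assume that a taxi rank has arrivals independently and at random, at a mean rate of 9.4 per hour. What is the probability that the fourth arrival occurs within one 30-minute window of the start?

Over the interval, μ = 9.4 × 0.5 = 4.7 (a 30-minute window = 0.5 hours).
The fourth arrival falls in the interval iff at least 4 events occur there: P(S_4 ≤ t) = P(N ≥ 4) = 1 − P(N ≤ 3) ≈ 0.6903.

0.6903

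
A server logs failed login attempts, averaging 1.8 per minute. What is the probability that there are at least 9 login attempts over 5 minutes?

Over the interval, μ = 1.8 × 5 = 9 (5 minutes).
P(N ≥ 9) = 1 − P(N ≤ 8) = 1 − Σ_{j=0}^{8} e^(−μ) μ^j/j! ≈ 0.5443.

0.5443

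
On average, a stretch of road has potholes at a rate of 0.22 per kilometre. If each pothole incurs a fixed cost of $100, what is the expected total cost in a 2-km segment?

$44

E[N] = 0.22 × 2 = 0.44 (a 2-km segment = 2 kilometres); E[cost] = 0.44 × $100 = $44.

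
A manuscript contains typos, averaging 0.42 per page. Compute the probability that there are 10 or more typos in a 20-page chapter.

Over the interval, μ = 0.42 × 20 = 8.4 (a 20-page chapter = 20 pages).
P(N ≥ 10) = 1 − P(N ≤ 9) = 1 − Σ_{j=0}^{9} e^(−μ) μ^j/j! ≈ 0.3341.

0.3341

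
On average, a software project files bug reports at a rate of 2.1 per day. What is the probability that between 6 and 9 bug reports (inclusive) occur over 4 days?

0.5086

Over the interval, μ = 2.1 × 4 = 8.4 (4 days).
P(6 ≤ N ≤ 9) = Σ_{j=6}^{9} e^(−8.4) · 8.4^j/j! ≈ 0.5086.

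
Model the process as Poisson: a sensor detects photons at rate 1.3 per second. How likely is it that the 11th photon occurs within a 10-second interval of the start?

Over the interval, μ = 1.3 × 10 = 13 (a 10-second interval = 10 seconds).
The 11th arrival falls in the interval iff at least 11 events occur there: P(S_11 ≤ t) = P(N ≥ 11) = 1 − P(N ≤ 10) ≈ 0.7483.

0.7483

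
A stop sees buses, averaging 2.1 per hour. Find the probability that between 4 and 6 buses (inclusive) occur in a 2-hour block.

Over the interval, μ = 2.1 × 2 = 4.2 (a 2-hour block = 2 hours).
P(4 ≤ N ≤ 6) = Σ_{j=4}^{6} e^(−4.2) · 4.2^j/j! ≈ 0.4721.

0.4721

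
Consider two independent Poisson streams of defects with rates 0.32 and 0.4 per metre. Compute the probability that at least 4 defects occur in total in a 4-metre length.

Independent Poisson processes superpose: combined rate λ = 0.32 + 0.4 = 0.72 per metre.
Over the interval, μ = 0.72 × 4 = 2.88 (a 4-metre length = 4 metres).
P(N ≥ 4) = 1 − P(N ≤ 3) ≈ 0.3259.

0.3259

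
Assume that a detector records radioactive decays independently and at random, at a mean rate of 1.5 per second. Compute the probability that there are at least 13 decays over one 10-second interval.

Over the interval, μ = 1.5 × 10 = 15 (a 10-second interval = 10 seconds).
P(N ≥ 13) = 1 − P(N ≤ 12) = 1 − Σ_{j=0}^{12} e^(−μ) μ^j/j! ≈ 0.7324.

0.7324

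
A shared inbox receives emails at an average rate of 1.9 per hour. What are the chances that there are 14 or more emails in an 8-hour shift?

0.6556

Over the interval, μ = 1.9 × 8 = 15.2 (an 8-hour shift = 8 hours).
P(N ≥ 14) = 1 − P(N ≤ 13) = 1 − Σ_{j=0}^{13} e^(−μ) μ^j/j! ≈ 0.6556.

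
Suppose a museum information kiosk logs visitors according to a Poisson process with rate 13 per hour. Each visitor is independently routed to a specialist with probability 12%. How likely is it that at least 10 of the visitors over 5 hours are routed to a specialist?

0.2589

Thinning: the visitors that are routed to a specialist themselves form a Poisson process with rate 0.12 × 13 = 1.56 per hour.
Over the interval, μ = 1.56 × 5 = 7.8 (5 hours).
P(N ≥ 10) = 1 − P(N ≤ 9) ≈ 0.2589.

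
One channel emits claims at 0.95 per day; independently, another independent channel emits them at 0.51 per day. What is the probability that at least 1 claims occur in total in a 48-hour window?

0.9461

Independent Poisson processes superpose: combined rate λ = 0.95 + 0.51 = 1.46 per day.
Over the interval, μ = 1.46 × 2 = 2.92 (a 48-hour window = 2 days).
P(N ≥ 1) = 1 − P(N ≤ 0) ≈ 0.9461.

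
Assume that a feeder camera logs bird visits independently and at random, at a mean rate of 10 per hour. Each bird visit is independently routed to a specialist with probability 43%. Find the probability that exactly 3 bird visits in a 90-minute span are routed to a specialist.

0.0707

Thinning: the bird visits that are routed to a specialist themselves form a Poisson process with rate 0.43 × 10 = 4.3 per hour.
Over the interval, μ = 4.3 × 1.5 = 6.45 (a 90-minute span = 1.5 hours).
P(N = 3) = e^(−6.45) · 6.45^3/3! ≈ 0.0707.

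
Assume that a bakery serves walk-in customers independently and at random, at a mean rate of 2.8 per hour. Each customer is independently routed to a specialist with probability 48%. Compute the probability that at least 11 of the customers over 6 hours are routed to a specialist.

0.1905

Thinning: the customers that are routed to a specialist themselves form a Poisson process with rate 0.48 × 2.8 = 1.344 per hour.
Over the interval, μ = 1.344 × 6 = 8.064 (6 hours).
P(N ≥ 11) = 1 − P(N ≤ 10) ≈ 0.1905.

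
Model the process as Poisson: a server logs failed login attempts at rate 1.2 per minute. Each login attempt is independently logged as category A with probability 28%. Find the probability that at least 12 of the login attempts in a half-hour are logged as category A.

Thinning: the login attempts that are logged as category A themselves form a Poisson process with rate 0.28 × 1.2 = 0.336 per minute.
Over the interval, μ = 0.336 × 30 = 10.08 (a half-hour = 30 minutes).
P(N ≥ 12) = 1 − P(N ≤ 11) ≈ 0.3124.

0.3124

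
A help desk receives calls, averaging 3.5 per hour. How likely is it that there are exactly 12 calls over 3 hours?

0.1032

Over the interval, μ = 3.5 × 3 = 10.5 (3 hours).
P(N = 12) = e^(−μ) μ^12/12! = e^(−10.5) · 10.5^12/479001600 ≈ 0.1032.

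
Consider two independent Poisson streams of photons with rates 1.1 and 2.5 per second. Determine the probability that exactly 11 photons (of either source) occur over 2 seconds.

0.0504

Independent Poisson processes superpose: combined rate λ = 1.1 + 2.5 = 3.6 per second.
Over the interval, μ = 3.6 × 2 = 7.2 (2 seconds).
P(N = 11) = e^(−7.2) · 7.2^11/11! ≈ 0.0504.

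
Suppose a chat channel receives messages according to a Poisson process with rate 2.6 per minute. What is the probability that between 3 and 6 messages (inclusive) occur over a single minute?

With mean μ = 2.6 per minute,
P(3 ≤ N ≤ 6) = Σ_{j=3}^{6} e^(−2.6) · 2.6^j/j! ≈ 0.4644.

0.4644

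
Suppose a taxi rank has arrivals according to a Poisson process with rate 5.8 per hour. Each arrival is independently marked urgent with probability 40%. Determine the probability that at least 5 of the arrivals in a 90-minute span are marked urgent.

0.2708

Thinning: the arrivals that are marked urgent themselves form a Poisson process with rate 0.4 × 5.8 = 2.32 per hour.
Over the interval, μ = 2.32 × 1.5 = 3.48 (a 90-minute span = 1.5 hours).
P(N ≥ 5) = 1 − P(N ≤ 4) ≈ 0.2708.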